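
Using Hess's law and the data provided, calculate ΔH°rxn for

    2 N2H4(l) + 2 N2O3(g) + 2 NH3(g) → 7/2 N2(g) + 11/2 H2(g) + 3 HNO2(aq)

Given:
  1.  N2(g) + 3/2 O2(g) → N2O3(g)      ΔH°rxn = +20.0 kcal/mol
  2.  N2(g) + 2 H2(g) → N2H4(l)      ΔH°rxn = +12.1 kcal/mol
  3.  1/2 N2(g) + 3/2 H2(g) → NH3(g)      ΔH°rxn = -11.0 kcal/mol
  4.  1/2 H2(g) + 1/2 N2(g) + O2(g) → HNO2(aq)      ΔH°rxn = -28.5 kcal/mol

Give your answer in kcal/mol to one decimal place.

ΔH°rxn = -127.7 kcal/mol

eq. 1 reversed and × 2: (-2)·(+20.0) = -40.0 kcal/mol
eq. 2 reversed and × 2: (-2)·(+12.1) = -24.2 kcal/mol
eq. 3 reversed and × 2: (-2)·(-11.0) = +22.0 kcal/mol
eq. 4 × 3: (3)·(-28.5) = -85.5 kcal/mol
ΔH°rxn = (-40.0) + (-24.2) + (+22.0) + (-85.5) = -127.7 kcal/mol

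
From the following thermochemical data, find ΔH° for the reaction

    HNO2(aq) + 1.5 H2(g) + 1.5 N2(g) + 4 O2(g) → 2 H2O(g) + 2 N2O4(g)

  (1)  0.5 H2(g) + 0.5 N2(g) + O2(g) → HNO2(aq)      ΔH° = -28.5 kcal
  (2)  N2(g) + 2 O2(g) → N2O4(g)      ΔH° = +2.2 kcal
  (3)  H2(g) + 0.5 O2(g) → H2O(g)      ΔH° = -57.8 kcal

ΔH° = -82.7 kcal

(1) reversed: +28.5 kcal
(2) × 2: (2)·(+2.2) = +4.4 kcal
(3) × 2: (2)·(-57.8) = -115.6 kcal
ΔH° = (+28.5) + (+4.4) + (-115.6) = -82.7 kcal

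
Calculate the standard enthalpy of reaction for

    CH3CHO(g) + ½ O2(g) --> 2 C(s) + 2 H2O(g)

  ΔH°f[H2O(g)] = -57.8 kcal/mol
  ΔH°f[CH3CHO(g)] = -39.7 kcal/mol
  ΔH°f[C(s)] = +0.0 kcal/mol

Products: 2·(+0.0) + 2·(-57.8) = -115.6
Reactants: 1·(-39.7) + 1/2·(+0.0) = -39.7
ΔH° = (-115.6) − (-39.7) = -75.9 kcal/mol

ΔH° = -75.9 kcal/mol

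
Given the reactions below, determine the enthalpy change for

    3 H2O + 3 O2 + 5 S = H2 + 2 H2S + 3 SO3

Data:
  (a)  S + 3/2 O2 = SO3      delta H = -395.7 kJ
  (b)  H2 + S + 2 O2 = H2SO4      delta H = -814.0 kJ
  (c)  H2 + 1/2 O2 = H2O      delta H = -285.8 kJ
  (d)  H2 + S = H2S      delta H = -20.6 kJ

(a) × 3: (3)·(-395.7) = -1187.1 kJ
(b): not needed.
(c) reversed and × 3: (-3)·(-285.8) = +857.4 kJ
(d) × 2: (2)·(-20.6) = -41.2 kJ
delta H = (-1187.1) + (+857.4) + (-41.2) = -370.9 kJ

delta H = -370.9 kJ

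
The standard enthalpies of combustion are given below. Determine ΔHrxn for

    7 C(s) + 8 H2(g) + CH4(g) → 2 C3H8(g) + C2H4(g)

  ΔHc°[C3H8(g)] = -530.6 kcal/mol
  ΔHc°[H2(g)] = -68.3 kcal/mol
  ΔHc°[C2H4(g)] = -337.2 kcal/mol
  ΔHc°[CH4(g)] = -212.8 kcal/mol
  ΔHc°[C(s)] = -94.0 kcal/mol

With combustion enthalpies, reactants minus products:
= [7·(-94.0) + 8·(-68.3) + 1·(-212.8)] − [2·(-530.6) + 1·(-337.2)]
= -18.8 kcal/mol

ΔHrxn = -18.8 kcal/mol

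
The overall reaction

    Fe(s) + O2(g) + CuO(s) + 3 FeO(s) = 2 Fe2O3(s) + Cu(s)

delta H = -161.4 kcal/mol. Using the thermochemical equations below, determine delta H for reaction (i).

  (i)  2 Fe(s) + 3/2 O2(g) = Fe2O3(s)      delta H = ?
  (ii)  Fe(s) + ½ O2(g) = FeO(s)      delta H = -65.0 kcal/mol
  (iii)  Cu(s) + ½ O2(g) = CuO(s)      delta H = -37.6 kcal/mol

delta H = -197.0 kcal/mol

(i) × 2: contributes 2·x
(ii) reversed and × 3: (-3)·(-65.0) = +195.0 kcal/mol
(iii) reversed: +37.6 kcal/mol
-161.4 = (+195.0) + (+37.6) + 2·x
x = (-161.4 − (+232.6)) / (2) = -197.0 kcal/mol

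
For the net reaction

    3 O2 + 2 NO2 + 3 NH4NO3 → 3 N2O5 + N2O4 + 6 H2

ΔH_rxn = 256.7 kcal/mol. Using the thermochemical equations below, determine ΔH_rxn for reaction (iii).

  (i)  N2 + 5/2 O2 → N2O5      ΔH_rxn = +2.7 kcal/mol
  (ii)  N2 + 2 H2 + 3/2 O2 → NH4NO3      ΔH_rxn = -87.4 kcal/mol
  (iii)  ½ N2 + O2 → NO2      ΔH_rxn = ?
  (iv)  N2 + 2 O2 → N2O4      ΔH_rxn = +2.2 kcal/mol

(i) × 3: (3)·(+2.7) = +8.1 kcal/mol
(ii) reversed and × 3: (-3)·(-87.4) = +262.2 kcal/mol
(iii) reversed and × 2: contributes −2·x
(iv) as written: +2.2 kcal/mol
+256.7 = (+8.1) + (+262.2) + (+2.2) − 2·x
x = (+256.7 − (+272.5)) / (-2) = 7.9 kcal/mol

ΔH_rxn = 7.9 kcal/mol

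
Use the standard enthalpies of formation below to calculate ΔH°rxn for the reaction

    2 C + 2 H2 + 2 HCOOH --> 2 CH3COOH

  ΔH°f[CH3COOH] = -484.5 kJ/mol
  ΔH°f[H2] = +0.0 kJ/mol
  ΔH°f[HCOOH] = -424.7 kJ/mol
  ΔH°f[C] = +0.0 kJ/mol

ΔH°rxn = -119.6 kJ/mol

Products: 2·(-484.5) = -969.0
Reactants: 2·(+0.0) + 2·(+0.0) + 2·(-424.7) = -849.4
ΔH°rxn = (-969.0) − (-849.4) = -119.6 kJ/mol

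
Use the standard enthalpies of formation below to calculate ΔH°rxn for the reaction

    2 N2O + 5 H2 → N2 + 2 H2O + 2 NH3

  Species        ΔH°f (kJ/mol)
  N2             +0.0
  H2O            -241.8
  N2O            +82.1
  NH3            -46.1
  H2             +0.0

ΔH°rxn = -740.0 kJ/mol

Products: 1·(+0.0) + 2·(-241.8) + 2·(-46.1) = -575.8
Reactants: 2·(+82.1) + 5·(+0.0) = +164.2
ΔH°rxn = (-575.8) − (+164.2) = -740.0 kJ/mol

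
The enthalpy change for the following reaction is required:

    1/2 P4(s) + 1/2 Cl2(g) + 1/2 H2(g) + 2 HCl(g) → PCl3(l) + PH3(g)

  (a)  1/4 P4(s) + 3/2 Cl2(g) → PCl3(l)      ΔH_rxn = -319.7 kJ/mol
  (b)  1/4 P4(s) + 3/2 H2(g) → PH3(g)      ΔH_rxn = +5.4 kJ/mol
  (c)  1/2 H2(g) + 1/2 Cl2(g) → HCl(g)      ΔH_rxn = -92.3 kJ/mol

(a) as written: -319.7 kJ/mol
(b) as written: +5.4 kJ/mol
(c) reversed and × 2: (-2)·(-92.3) = +184.6 kJ/mol
Summing the manipulated equations, ΔH_rxn = (1)·(-319.7) + (1)·(+5.4) + (-2)·(-92.3) = -129.7 kJ/mol

ΔH_rxn = -129.7 kJ/mol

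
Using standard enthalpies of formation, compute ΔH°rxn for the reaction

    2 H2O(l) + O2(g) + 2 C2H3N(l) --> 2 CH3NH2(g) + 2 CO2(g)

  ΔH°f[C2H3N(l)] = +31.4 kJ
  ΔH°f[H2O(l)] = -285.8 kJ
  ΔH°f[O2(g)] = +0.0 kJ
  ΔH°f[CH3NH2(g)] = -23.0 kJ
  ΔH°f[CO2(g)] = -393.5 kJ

ΔH°rxn = -324.2 kJ

Products: 2·(-23.0) + 2·(-393.5) = -833.0
Reactants: 2·(-285.8) + 1·(+0.0) + 2·(+31.4) = -508.8
ΔH°rxn = (-833.0) − (-508.8) = -324.2 kJ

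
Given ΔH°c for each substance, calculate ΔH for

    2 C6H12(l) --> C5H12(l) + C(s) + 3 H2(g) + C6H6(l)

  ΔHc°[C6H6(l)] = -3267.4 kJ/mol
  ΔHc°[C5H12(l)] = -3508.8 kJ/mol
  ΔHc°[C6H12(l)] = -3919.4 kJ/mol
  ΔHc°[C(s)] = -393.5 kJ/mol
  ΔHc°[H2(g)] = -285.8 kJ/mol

ΔH = 188.3 kJ/mol

With combustion enthalpies, reactants minus products:
= [2·(-3919.4)] − [1·(-3508.8) + 1·(-393.5) + 3·(-285.8) + 1·(-3267.4)]
= 188.3 kJ/mol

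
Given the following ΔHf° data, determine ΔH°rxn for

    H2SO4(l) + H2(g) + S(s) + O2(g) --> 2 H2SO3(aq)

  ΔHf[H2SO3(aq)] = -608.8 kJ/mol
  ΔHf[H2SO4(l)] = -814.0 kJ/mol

ΔH°rxn = Σ nΔHf°(products) − Σ nΔHf°(reactants).
Products: 2·(-608.8) = -1217.6
Reactants: 1·(-814.0) + 1·(+0.0) + 1·(+0.0) + 1·(+0.0) = -814.0
ΔH°rxn = (-1217.6) − (-814.0) = -403.6 kJ/mol

ΔH°rxn = -403.6 kJ/mol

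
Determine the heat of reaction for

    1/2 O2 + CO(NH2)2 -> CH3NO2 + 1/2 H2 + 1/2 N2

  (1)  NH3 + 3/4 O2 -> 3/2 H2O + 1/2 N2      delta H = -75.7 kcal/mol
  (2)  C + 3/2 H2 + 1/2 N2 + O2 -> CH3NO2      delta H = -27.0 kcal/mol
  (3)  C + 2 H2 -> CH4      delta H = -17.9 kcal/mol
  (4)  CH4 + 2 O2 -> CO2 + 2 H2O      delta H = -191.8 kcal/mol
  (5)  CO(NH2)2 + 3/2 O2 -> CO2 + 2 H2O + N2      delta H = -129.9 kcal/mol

delta H = 52.8 kcal/mol

(1): not needed (NH3 appears nowhere else).
(2) as written (CH3NO2 already on the product side): -27.0 kcal/mol
(3) reversed: +17.9 kcal/mol
(4) reversed: +191.8 kcal/mol
(5) as written (CO(NH2)2 already on the reactant side): -129.9 kcal/mol
Summing the manipulated equations, delta H = (-27.0) + (+17.9) + (+191.8) + (-129.9) = 52.8 kcal/mol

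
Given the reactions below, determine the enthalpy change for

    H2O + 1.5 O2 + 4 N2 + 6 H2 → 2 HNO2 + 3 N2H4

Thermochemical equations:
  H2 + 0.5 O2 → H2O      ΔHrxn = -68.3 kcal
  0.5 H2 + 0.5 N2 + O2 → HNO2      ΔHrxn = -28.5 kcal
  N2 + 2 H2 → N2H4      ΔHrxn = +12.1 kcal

ΔHrxn = 47.6 kcal

equation 1 reversed: +68.3 kcal
equation 2 × 2: (2)·(-28.5) = -57.0 kcal
equation 3 × 3: (3)·(+12.1) = +36.3 kcal
Since enthalpy is a state function, ΔHrxn = (-1)·(-68.3) + (2)·(-28.5) + (3)·(+12.1) = 47.6 kcal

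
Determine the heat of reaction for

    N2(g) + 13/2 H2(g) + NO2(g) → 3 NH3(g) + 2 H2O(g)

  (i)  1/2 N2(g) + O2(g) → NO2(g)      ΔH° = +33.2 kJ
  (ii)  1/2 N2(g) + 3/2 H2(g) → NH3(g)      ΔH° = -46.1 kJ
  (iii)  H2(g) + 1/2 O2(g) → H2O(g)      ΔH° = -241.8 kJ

(i) reversed (reverse to put NO2(g) on the reactant side): -33.2 kJ
(ii) × 3 (×3 to match 3 NH3(g) in the target): (3)·(-46.1) = -138.3 kJ
(iii) × 2 (scale by 2 for the 2 H2O(g)): (2)·(-241.8) = -483.6 kJ
By Hess's law, ΔH° = (-33.2) + (-138.3) + (-483.6) = -655.1 kJ

ΔH° = -655.1 kJ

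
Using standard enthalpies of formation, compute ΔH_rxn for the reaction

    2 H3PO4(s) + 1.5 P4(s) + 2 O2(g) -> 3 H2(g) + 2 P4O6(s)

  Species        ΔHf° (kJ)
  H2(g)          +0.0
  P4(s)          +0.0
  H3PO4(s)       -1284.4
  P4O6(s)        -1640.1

Products: 3·(+0.0) + 2·(-1640.1) = -3280.2
Reactants: 2·(-1284.4) + 3/2·(+0.0) + 2·(+0.0) = -2568.8
ΔH_rxn = (-3280.2) − (-2568.8) = -711.4 kJ

ΔH_rxn = -711.4 kJ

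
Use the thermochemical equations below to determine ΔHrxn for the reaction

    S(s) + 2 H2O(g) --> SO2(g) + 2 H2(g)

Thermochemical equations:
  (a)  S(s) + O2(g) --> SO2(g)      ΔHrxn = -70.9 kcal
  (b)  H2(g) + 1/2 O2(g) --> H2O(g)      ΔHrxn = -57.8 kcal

ΔHrxn = 44.7 kcal

(a) as written (SO2(g) already on the product side): -70.9 kcal
(b) reversed and × 2 (reverse to put H2O(g) on the reactant side; scale by 2 for the 2 H2O(g)): (-2)·(-57.8) = +115.6 kcal
Summing the manipulated equations, ΔHrxn = (-70.9) + (+115.6) = 44.7 kcal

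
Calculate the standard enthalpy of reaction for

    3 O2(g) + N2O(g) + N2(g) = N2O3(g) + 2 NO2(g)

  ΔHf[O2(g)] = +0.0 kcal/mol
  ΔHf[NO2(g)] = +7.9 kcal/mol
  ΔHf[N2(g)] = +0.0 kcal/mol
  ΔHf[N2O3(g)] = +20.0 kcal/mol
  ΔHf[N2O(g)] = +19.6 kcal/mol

ΔH° = 16.2 kcal/mol

ΔH°rxn = Σ nΔHf°(products) − Σ nΔHf°(reactants).
Products: 1·(+20.0) + 2·(+7.9) = +35.8
Reactants: 3·(+0.0) + 1·(+19.6) + 1·(+0.0) = +19.6
ΔH° = (+35.8) − (+19.6) = 16.2 kcal/mol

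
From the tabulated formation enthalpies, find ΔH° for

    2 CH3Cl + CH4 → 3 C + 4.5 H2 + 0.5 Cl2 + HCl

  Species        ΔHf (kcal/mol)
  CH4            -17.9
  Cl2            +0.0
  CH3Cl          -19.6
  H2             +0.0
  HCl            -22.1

Products: 3·(+0.0) + 9/2·(+0.0) + 1/2·(+0.0) + 1·(-22.1) = -22.1
Reactants: 2·(-19.6) + 1·(-17.9) = -57.1
ΔH° = (-22.1) − (-57.1) = 35.0 kcal/mol

ΔH° = 35.0 kcal/mol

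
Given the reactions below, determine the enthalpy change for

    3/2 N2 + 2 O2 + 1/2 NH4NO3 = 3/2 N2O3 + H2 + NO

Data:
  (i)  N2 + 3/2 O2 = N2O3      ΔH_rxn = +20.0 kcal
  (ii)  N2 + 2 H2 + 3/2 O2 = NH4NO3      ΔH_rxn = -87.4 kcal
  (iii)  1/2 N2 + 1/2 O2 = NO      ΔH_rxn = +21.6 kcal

(i) × 3/2 (scale by 3/2 for the 3/2 N2O3): (3/2)·(+20.0) = +30.0 kcal
(ii) reversed and × 1/2 (reverse to put NH4NO3 on the reactant side; scale by 1/2 for the 1/2 NH4NO3): (-1/2)·(-87.4) = +43.7 kcal
(iii) as written (NO already on the product side): +21.6 kcal
By Hess's law, ΔH_rxn = (3/2)·(+20.0) + (-1/2)·(-87.4) + (1)·(+21.6) = 95.3 kcal

ΔH_rxn = 95.3 kcal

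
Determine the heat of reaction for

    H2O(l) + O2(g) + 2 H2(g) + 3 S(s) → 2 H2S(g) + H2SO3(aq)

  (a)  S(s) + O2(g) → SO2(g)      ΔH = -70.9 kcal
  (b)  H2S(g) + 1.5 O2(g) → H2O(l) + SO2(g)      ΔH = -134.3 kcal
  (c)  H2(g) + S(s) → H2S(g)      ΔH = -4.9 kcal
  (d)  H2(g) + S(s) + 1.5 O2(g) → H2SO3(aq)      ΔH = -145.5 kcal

(a) as written: -70.9 kcal
(b) reversed (reverse to put H2O(l) on the reactant side): +134.3 kcal
(c) as written: -4.9 kcal
(d) as written (H2SO3(aq) already on the product side): -145.5 kcal
ΔH = (1)·(-70.9) + (-1)·(-134.3) + (1)·(-4.9) + (1)·(-145.5) = -87.0 kcal

ΔH = -87.0 kcal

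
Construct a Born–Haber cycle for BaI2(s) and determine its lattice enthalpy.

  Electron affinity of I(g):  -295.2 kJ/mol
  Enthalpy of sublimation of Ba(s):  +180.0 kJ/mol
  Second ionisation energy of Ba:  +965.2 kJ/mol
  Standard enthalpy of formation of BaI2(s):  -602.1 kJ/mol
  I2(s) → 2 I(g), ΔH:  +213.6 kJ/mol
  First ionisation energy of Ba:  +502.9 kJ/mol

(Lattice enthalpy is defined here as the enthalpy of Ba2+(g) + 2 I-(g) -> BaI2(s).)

ΔHf° = 1·ΔHsub + 1·(ΣIE) + 1·D(I2) + 2·EA + U
-602.1 = 1·(+180.0) + 1·(+1468.1) + 1·(+213.6) + 2·(-295.2) + U
U = -602.1 − (+1271.3) = -1873.4 kJ/mol

U = -1873.4 kJ/mol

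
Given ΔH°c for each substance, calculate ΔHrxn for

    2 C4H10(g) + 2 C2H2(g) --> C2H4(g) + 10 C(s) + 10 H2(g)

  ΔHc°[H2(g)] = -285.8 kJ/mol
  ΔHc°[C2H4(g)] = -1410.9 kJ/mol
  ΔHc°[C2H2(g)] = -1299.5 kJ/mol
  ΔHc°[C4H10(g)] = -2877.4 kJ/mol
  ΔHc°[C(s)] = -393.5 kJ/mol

With combustion enthalpies, reactants minus products:
= [2·(-2877.4) + 2·(-1299.5)] − [1·(-1410.9) + 10·(-393.5) + 10·(-285.8)]
= -149.9 kJ/mol

ΔHrxn = -149.9 kJ/mol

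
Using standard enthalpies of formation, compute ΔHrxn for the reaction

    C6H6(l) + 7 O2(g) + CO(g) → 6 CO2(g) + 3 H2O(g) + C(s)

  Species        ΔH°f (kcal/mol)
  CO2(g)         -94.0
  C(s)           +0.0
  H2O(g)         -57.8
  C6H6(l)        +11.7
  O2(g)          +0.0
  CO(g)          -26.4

ΔH°rxn = Σ nΔHf°(products) − Σ nΔHf°(reactants).
Products: 6·(-94.0) + 3·(-57.8) + 1·(+0.0) = -737.4
Reactants: 1·(+11.7) + 7·(+0.0) + 1·(-26.4) = -14.7
ΔHrxn = (-737.4) − (-14.7) = -722.7 kcal/mol

ΔHrxn = -722.7 kcal/mol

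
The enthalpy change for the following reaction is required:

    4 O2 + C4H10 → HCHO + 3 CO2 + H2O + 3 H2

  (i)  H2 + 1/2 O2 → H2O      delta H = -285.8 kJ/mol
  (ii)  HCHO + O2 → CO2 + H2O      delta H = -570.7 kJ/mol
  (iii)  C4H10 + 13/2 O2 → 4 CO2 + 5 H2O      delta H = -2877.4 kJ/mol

delta H = -1449.3 kJ/mol

(i) reversed and × 3 (reverse to put H2 on the product side; scale by 3 for the 3 H2): (-3)·(-285.8) = +857.4 kJ/mol
(ii) reversed (HCHO must end up as a product): +570.7 kJ/mol
(iii) as written (C4H10 already on the reactant side): -2877.4 kJ/mol
delta H = (-3)·(-285.8) + (-1)·(-570.7) + (1)·(-2877.4) = -1449.3 kJ/mol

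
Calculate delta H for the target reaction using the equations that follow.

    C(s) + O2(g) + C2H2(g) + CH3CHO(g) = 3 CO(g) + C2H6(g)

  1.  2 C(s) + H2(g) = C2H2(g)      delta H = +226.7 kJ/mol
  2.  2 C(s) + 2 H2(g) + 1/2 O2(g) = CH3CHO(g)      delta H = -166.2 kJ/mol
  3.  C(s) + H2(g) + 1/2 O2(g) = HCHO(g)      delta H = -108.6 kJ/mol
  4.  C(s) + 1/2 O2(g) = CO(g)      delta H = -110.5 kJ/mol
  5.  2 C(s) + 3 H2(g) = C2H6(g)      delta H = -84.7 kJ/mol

delta H = -476.7 kJ/mol

eq. 1 reversed (C2H2(g) must end up as a reactant): -226.7 kJ/mol
eq. 2 reversed (reverse to put CH3CHO(g) on the reactant side): +166.2 kJ/mol
eq. 3: not needed (HCHO(g) appears nowhere else).
eq. 4 × 3 (×3 to match 3 CO(g) in the target): (3)·(-110.5) = -331.5 kJ/mol
eq. 5 as written (C2H6(g) already on the product side): -84.7 kJ/mol
delta H = (-226.7) + (+166.2) + (-331.5) + (-84.7) = -476.7 kJ/mol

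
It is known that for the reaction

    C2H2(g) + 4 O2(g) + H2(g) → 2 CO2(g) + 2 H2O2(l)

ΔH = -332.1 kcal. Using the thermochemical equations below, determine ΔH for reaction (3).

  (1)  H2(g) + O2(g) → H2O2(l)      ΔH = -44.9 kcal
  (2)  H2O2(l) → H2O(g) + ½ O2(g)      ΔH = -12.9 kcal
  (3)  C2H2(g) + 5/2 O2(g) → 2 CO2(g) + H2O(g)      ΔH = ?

(1) as written: -44.9 kcal
(2) reversed: +12.9 kcal
(3) as written: contributes x
-332.1 = (-44.9) + (+12.9) + x
x = (-332.1 − (-32.0)) / (1) = -300.1 kcal

ΔH = -300.1 kcal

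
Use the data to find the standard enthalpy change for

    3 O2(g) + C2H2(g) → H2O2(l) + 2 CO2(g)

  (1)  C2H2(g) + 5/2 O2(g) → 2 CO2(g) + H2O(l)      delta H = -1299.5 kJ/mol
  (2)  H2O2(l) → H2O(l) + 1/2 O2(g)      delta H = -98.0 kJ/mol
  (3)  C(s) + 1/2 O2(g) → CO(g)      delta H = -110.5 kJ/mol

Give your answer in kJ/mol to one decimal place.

delta H = -1201.5 kJ/mol

(1) as written (C2H2(g) already on the reactant side): -1299.5 kJ/mol
(2) reversed (H2O2(l) must end up as a product): +98.0 kJ/mol
(3): not needed (CO(g) appears nowhere else).
Combining the equations, delta H = (1)·(-1299.5) + (-1)·(-98.0) = -1201.5 kJ/mol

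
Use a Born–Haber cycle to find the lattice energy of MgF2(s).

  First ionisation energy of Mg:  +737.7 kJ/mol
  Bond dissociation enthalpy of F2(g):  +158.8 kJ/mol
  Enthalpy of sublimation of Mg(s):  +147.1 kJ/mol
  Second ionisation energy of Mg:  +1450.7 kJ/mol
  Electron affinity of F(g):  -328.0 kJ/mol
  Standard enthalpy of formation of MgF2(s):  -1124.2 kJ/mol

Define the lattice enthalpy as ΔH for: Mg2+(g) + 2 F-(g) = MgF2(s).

ΔHf° = 1·ΔHsub + 1·(ΣIE) + 1·D(F2) + 2·EA + U
-1124.2 = 1·(+147.1) + 1·(+2188.4) + 1·(+158.8) + 2·(-328.0) + U
U = -1124.2 − (+1838.3) = -2962.5 kJ/mol

U = -2962.5 kJ/mol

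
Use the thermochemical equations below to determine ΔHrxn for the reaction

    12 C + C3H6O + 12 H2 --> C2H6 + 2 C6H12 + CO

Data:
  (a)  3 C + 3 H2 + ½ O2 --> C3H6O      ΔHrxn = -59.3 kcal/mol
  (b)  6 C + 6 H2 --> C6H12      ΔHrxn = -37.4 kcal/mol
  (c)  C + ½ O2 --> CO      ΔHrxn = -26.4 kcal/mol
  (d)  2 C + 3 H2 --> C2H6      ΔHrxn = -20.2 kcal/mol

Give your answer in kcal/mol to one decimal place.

ΔHrxn = -62.1 kcal/mol

(a) reversed: +59.3 kcal/mol
(b) × 2: (2)·(-37.4) = -74.8 kcal/mol
(c) as written: -26.4 kcal/mol
(d) as written: -20.2 kcal/mol
Since enthalpy is a state function, ΔHrxn = (+59.3) + (-74.8) + (-26.4) + (-20.2) = -62.1 kcal/mol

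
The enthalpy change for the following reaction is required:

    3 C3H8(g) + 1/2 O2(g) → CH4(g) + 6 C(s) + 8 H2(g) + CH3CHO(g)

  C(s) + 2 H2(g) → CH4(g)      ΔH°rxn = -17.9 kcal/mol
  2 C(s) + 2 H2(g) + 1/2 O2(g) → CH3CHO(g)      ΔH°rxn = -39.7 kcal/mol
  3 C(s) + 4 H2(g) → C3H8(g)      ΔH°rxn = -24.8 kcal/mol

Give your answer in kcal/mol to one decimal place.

ΔH°rxn = 16.8 kcal/mol

equation 1 as written: -17.9 kcal/mol
equation 2 as written: -39.7 kcal/mol
equation 3 reversed and × 3: (-3)·(-24.8) = +74.4 kcal/mol
ΔH°rxn = (1)·(-17.9) + (1)·(-39.7) + (-3)·(-24.8) = 16.8 kcal/mol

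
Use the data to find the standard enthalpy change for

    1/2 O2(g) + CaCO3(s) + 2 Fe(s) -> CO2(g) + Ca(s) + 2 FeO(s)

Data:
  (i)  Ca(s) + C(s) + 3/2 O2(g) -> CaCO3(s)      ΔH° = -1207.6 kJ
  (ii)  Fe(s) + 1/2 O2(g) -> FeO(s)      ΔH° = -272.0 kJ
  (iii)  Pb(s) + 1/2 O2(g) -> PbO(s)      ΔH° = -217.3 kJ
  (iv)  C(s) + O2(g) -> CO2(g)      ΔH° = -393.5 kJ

(i) reversed: +1207.6 kJ
(ii) × 2: (2)·(-272.0) = -544.0 kJ
(iii): not needed.
(iv) as written: -393.5 kJ
ΔH° = (-1)·(-1207.6) + (2)·(-272.0) + (1)·(-393.5) = 270.1 kJ

ΔH° = 270.1 kJ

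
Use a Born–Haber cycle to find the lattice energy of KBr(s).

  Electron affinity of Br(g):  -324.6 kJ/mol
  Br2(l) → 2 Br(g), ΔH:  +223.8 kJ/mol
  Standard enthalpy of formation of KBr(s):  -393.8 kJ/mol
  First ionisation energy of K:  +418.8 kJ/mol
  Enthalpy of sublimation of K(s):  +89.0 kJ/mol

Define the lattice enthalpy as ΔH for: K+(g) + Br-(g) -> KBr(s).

U = -688.9 kJ/mol

ΔHf° = 1·ΔHsub + 1·(ΣIE) + 1/2·D(Br2) + 1·EA + U
-393.8 = 1·(+89.0) + 1·(+418.8) + 1/2·(+223.8) + 1·(-324.6) + U
U = -393.8 − (+295.1) = -688.9 kJ/mol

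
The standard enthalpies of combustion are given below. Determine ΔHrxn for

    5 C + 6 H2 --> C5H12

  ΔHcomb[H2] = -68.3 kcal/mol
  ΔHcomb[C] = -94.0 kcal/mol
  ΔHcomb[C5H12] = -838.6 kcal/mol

ΔHrxn = -41.2 kcal/mol

With combustion enthalpies, reactants minus products:
= [5·(-94.0) + 6·(-68.3)] − [1·(-838.6)]
= -41.2 kcal/mol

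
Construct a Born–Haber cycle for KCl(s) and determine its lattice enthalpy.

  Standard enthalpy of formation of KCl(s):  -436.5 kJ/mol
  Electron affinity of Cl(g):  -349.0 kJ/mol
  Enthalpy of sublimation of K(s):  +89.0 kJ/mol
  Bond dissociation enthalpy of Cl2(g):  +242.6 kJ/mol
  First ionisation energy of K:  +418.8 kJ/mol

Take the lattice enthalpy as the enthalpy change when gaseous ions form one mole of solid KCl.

U = -716.6 kJ/mol

ΔHf° = 1·ΔHsub + 1·(ΣIE) + 1/2·D(Cl2) + 1·EA + U
-436.5 = 1·(+89.0) + 1·(+418.8) + 1/2·(+242.6) + 1·(-349.0) + U
U = -436.5 − (+280.1) = -716.6 kJ/mol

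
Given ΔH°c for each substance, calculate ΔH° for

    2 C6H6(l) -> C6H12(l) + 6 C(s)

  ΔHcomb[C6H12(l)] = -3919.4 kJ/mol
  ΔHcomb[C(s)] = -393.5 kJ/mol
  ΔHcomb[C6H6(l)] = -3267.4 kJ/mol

Using ΔH = Σ nΔHc°(reactants) − Σ nΔHc°(products):
= [2·(-3267.4)] − [1·(-3919.4) + 6·(-393.5)]
= -254.4 kJ/mol

ΔH° = -254.4 kJ/mol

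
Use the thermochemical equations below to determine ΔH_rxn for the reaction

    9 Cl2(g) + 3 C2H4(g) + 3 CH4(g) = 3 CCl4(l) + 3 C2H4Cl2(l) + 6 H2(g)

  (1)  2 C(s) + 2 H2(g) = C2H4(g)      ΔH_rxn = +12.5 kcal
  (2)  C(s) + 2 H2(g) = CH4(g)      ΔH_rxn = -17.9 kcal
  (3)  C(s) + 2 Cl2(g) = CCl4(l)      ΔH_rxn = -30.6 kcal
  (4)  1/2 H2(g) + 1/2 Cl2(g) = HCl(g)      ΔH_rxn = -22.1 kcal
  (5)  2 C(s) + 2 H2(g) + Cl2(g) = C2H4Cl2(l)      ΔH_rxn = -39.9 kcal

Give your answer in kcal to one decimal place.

ΔH_rxn = -195.3 kcal

(1) reversed and × 3: (-3)·(+12.5) = -37.5 kcal
(2) reversed and × 3: (-3)·(-17.9) = +53.7 kcal
(3) × 3: (3)·(-30.6) = -91.8 kcal
(4): not needed.
(5) × 3: (3)·(-39.9) = -119.7 kcal
ΔH_rxn = (-3)·(+12.5) + (-3)·(-17.9) + (3)·(-30.6) + (3)·(-39.9) = -195.3 kcal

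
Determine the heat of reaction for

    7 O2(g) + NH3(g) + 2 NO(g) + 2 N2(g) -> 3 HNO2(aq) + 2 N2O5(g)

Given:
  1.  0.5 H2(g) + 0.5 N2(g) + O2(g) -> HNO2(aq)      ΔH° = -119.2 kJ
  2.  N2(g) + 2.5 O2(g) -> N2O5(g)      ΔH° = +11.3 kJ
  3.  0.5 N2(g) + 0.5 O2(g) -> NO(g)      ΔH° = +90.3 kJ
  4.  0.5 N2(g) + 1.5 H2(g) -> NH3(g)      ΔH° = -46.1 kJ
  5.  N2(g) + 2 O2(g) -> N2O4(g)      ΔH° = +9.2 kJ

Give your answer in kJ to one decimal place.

ΔH° = -469.5 kJ

eq. 1 × 3 (scale by 3 for the 3 HNO2(aq)): (3)·(-119.2) = -357.6 kJ
eq. 2 × 2 (scale by 2 for the 2 N2O5(g)): (2)·(+11.3) = +22.6 kJ
eq. 3 reversed and × 2 (reverse to put NO(g) on the reactant side; ×2 to match 2 NO(g) in the target): (-2)·(+90.3) = -180.6 kJ
eq. 4 reversed (NH3(g) must end up as a reactant): +46.1 kJ
eq. 5: not needed (N2O4(g) appears nowhere else).
ΔH° = (3)·(-119.2) + (2)·(+11.3) + (-2)·(+90.3) + (-1)·(-46.1) = -469.5 kJ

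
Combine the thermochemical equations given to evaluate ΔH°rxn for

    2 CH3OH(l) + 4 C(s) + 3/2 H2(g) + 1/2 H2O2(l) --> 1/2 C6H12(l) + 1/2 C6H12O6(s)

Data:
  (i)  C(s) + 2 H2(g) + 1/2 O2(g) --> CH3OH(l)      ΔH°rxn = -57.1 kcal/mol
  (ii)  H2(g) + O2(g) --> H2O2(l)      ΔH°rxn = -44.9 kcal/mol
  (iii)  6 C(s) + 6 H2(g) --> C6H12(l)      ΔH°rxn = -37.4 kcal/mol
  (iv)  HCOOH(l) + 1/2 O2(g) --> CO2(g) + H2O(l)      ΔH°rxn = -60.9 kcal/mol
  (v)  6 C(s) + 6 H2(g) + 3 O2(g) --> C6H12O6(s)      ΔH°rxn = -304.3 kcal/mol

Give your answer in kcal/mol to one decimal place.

ΔH°rxn = -34.2 kcal/mol

(i) reversed and × 2: (-2)·(-57.1) = +114.2 kcal/mol
(ii) reversed and × 1/2: (-1/2)·(-44.9) = +22.45 kcal/mol
(iii) × 1/2: (1/2)·(-37.4) = -18.7 kcal/mol
(iv): not needed.
(v) × 1/2: (1/2)·(-304.3) = -152.15 kcal/mol
ΔH°rxn = (-2)·(-57.1) + (-1/2)·(-44.9) + (1/2)·(-37.4) + (1/2)·(-304.3) = -34.2 kcal/mol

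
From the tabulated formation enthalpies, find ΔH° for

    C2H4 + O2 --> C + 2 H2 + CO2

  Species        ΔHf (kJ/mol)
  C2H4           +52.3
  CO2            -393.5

ΔH° = -445.8 kJ/mol

ΔH°rxn = Σ nΔHf°(products) − Σ nΔHf°(reactants).
Products: 1·(+0.0) + 2·(+0.0) + 1·(-393.5) = -393.5
Reactants: 1·(+52.3) + 1·(+0.0) = +52.3
ΔH° = (-393.5) − (+52.3) = -445.8 kJ/mol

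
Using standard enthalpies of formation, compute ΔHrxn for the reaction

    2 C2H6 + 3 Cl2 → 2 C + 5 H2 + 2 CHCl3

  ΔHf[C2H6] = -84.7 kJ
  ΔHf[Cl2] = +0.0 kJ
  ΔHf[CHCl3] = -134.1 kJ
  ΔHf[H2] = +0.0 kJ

ΔH°rxn = Σ nΔHf°(products) − Σ nΔHf°(reactants).
Products: 2·(+0.0) + 5·(+0.0) + 2·(-134.1) = -268.2
Reactants: 2·(-84.7) + 3·(+0.0) = -169.4
ΔHrxn = (-268.2) − (-169.4) = -98.8 kJ

ΔHrxn = -98.8 kJ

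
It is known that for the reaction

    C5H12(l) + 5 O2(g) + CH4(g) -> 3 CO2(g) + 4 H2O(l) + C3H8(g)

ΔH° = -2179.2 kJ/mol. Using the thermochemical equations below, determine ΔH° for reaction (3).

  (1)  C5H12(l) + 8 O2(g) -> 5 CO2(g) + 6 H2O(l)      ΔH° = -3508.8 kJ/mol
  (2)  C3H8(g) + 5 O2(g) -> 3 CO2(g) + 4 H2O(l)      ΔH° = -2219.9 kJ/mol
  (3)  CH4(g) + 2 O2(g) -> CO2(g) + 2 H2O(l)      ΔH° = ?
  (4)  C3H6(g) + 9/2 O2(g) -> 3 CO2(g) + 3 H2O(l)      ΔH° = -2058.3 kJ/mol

(1) as written (C5H12(l) already on the reactant side): -3508.8 kJ/mol
(2) reversed (C3H8(g) must end up as a product): +2219.9 kJ/mol
(3) as written (CH4(g) already on the reactant side): contributes x
(4): not needed (C3H6(g) appears nowhere else).
-2179.2 = (-3508.8) + (+2219.9) + x
x = (-2179.2 − (-1288.9)) / (1) = -890.3 kJ/mol

ΔH° = -890.3 kJ/mol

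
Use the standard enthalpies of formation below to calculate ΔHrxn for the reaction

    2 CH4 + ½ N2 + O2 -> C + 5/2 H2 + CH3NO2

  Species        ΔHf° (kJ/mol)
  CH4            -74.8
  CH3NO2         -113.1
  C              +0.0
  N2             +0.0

ΔHrxn = 36.5 kJ/mol

Products: 1·(+0.0) + 5/2·(+0.0) + 1·(-113.1) = -113.1
Reactants: 2·(-74.8) + 1/2·(+0.0) + 1·(+0.0) = -149.6
ΔHrxn = (-113.1) − (-149.6) = 36.5 kJ/mol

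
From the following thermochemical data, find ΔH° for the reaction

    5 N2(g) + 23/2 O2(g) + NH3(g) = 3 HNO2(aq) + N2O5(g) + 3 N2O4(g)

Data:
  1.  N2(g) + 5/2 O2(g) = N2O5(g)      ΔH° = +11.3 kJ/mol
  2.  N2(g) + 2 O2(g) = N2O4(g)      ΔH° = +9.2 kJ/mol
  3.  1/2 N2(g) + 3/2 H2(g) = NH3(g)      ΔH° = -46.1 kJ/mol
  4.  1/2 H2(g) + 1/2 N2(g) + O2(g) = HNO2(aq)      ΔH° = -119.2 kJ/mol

ΔH° = -272.6 kJ/mol

eq. 1 as written (N2O5(g) already on the product side): +11.3 kJ/mol
eq. 2 × 3 (×3 to match 3 N2O4(g) in the target): (3)·(+9.2) = +27.6 kJ/mol
eq. 3 reversed (NH3(g) must end up as a reactant): +46.1 kJ/mol
eq. 4 × 3 (scale by 3 for the 3 HNO2(aq)): (3)·(-119.2) = -357.6 kJ/mol
Summing the manipulated equations, ΔH° = (1)·(+11.3) + (3)·(+9.2) + (-1)·(-46.1) + (3)·(-119.2) = -272.6 kJ/mol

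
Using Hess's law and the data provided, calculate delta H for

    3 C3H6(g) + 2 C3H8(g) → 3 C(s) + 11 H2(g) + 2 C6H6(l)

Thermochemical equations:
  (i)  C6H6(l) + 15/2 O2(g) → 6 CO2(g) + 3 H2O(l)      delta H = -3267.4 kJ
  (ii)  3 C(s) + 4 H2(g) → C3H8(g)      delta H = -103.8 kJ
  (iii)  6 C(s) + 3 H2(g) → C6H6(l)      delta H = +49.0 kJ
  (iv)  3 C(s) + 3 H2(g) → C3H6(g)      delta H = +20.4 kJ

(i): not needed (O2(g) appears nowhere else).
(ii) reversed and × 2 (C3H8(g) must end up as a reactant; scale by 2 for the 2 C3H8(g)): (-2)·(-103.8) = +207.6 kJ
(iii) × 2: (2)·(+49.0) = +98.0 kJ
(iv) reversed and × 3 (reverse to put C3H6(g) on the reactant side; scale by 3 for the 3 C3H6(g)): (-3)·(+20.4) = -61.2 kJ
Summing the manipulated equations, delta H = (+207.6) + (+98.0) + (-61.2) = 244.4 kJ

delta H = 244.4 kJ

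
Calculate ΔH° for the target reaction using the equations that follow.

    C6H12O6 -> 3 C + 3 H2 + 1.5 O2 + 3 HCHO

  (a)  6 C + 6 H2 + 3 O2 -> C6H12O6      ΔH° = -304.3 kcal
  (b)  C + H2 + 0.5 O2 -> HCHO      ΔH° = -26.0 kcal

ΔH° = 226.3 kcal

(a) reversed (reverse to put C6H12O6 on the reactant side): +304.3 kcal
(b) × 3 (scale by 3 for the 3 HCHO): (3)·(-26.0) = -78.0 kcal
ΔH° = (+304.3) + (-78.0) = 226.3 kcal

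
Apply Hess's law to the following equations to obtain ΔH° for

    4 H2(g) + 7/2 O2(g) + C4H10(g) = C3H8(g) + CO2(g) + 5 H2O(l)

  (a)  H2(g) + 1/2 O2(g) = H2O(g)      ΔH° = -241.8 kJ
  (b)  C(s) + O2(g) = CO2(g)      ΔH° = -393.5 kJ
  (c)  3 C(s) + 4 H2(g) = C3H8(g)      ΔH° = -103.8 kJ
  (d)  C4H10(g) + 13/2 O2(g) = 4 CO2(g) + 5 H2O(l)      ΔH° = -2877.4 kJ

ΔH° = -1800.7 kJ

(a): not needed (H2O(g) appears nowhere else).
(b) reversed and × 3: (-3)·(-393.5) = +1180.5 kJ
(c) as written (C3H8(g) already on the product side): -103.8 kJ
(d) as written (C4H10(g) already on the reactant side): -2877.4 kJ
ΔH° = (+1180.5) + (-103.8) + (-2877.4) = -1800.7 kJ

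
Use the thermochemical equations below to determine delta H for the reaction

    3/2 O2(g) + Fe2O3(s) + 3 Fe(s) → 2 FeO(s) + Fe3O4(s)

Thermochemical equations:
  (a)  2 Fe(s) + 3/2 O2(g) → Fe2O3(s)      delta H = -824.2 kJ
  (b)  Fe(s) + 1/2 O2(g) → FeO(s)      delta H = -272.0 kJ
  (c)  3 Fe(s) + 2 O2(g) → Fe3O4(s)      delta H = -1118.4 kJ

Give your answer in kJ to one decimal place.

delta H = -838.2 kJ

(a) reversed: +824.2 kJ
(b) × 2: (2)·(-272.0) = -544.0 kJ
(c) as written: -1118.4 kJ
Combining the equations, delta H = (-1)·(-824.2) + (2)·(-272.0) + (1)·(-1118.4) = -838.2 kJ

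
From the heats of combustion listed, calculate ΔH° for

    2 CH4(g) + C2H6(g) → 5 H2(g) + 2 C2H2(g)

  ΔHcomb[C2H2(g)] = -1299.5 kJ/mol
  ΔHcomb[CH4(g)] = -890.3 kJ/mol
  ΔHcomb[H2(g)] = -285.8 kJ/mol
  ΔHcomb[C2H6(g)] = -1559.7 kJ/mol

Using ΔH = Σ nΔHc°(reactants) − Σ nΔHc°(products):
= [2·(-890.3) + 1·(-1559.7)] − [5·(-285.8) + 2·(-1299.5)]
= 687.7 kJ/mol

ΔH° = 687.7 kJ/mol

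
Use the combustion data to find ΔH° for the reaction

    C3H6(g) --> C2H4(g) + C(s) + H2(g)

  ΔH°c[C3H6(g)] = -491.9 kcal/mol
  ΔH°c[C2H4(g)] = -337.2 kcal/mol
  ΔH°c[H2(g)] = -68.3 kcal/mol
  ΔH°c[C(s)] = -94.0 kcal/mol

With combustion enthalpies, reactants minus products:
= [1·(-491.9)] − [1·(-337.2) + 1·(-94.0) + 1·(-68.3)]
= 7.6 kcal/mol

ΔH° = 7.6 kcal/mol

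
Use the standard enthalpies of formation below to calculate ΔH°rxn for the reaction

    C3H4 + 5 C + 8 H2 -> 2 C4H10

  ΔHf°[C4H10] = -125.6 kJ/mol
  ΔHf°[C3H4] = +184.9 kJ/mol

Products: 2·(-125.6) = -251.2
Reactants: 1·(+184.9) + 5·(+0.0) + 8·(+0.0) = +184.9
ΔH°rxn = (-251.2) − (+184.9) = -436.1 kJ/mol

ΔH°rxn = -436.1 kJ/mol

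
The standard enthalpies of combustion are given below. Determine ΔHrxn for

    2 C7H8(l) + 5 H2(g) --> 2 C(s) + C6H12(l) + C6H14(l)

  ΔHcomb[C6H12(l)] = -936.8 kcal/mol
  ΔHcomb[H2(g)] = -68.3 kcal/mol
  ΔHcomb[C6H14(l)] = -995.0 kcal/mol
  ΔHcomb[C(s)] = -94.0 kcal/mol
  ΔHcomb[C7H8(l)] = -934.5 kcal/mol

ΔHrxn = -90.7 kcal/mol

Using ΔH = Σ nΔHc°(reactants) − Σ nΔHc°(products):
= [2·(-934.5) + 5·(-68.3)] − [2·(-94.0) + 1·(-936.8) + 1·(-995.0)]
= -90.7 kcal/mol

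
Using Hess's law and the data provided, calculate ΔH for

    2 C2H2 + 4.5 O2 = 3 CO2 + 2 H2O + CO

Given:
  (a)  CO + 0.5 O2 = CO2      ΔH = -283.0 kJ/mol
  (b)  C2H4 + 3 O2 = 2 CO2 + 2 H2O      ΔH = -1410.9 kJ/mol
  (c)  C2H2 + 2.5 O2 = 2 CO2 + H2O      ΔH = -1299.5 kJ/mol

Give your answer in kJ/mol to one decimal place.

ΔH = -2316.0 kJ/mol

(a) reversed (CO must end up as a product): +283.0 kJ/mol
(b): not needed (C2H4 appears nowhere else).
(c) × 2 (scale by 2 for the 2 C2H2): (2)·(-1299.5) = -2599.0 kJ/mol
ΔH = (-1)·(-283.0) + (2)·(-1299.5) = -2316.0 kJ/mol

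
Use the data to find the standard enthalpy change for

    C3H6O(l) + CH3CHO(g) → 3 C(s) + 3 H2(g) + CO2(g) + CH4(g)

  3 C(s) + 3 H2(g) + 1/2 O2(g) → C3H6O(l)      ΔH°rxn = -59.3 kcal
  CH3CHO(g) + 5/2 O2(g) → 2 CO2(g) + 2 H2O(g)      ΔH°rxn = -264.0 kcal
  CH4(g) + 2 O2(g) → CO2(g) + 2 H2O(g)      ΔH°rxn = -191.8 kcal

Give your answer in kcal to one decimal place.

equation 1 reversed (C3H6O(l) must end up as a reactant): +59.3 kcal
equation 2 as written (CH3CHO(g) already on the reactant side): -264.0 kcal
equation 3 reversed (CH4(g) must end up as a product): +191.8 kcal
ΔH°rxn = (+59.3) + (-264.0) + (+191.8) = -12.9 kcal

ΔH°rxn = -12.9 kcal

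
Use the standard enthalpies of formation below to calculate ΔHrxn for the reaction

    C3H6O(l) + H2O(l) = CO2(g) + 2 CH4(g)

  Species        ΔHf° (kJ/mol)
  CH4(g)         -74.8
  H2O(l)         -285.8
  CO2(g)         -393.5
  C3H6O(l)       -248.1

ΔHrxn = -9.2 kJ/mol

ΔH°rxn = Σ nΔHf°(products) − Σ nΔHf°(reactants).
Products: 1·(-393.5) + 2·(-74.8) = -543.1
Reactants: 1·(-248.1) + 1·(-285.8) = -533.9
ΔHrxn = (-543.1) − (-533.9) = -9.2 kJ/mol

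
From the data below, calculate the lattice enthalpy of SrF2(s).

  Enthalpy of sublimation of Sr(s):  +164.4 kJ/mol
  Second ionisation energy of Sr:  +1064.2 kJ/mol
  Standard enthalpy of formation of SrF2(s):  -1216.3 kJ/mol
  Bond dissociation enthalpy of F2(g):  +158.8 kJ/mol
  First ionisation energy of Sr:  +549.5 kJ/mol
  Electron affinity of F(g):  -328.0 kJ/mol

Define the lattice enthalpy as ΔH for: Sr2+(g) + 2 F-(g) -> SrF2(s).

U = -2497.2 kJ/mol

ΔHf° = 1·ΔHsub + 1·(ΣIE) + 1·D(F2) + 2·EA + U
-1216.3 = 1·(+164.4) + 1·(+1613.7) + 1·(+158.8) + 2·(-328.0) + U
U = -1216.3 − (+1280.9) = -2497.2 kJ/mol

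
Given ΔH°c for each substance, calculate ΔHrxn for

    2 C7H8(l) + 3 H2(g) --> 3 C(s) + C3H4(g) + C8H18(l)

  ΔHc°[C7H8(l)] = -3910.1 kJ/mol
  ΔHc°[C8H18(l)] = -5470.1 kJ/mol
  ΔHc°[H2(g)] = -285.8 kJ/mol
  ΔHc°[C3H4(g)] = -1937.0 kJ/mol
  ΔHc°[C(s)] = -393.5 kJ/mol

With combustion enthalpies, reactants minus products:
= [2·(-3910.1) + 3·(-285.8)] − [3·(-393.5) + 1·(-1937.0) + 1·(-5470.1)]
= -90.0 kJ/mol

ΔHrxn = -90.0 kJ/mol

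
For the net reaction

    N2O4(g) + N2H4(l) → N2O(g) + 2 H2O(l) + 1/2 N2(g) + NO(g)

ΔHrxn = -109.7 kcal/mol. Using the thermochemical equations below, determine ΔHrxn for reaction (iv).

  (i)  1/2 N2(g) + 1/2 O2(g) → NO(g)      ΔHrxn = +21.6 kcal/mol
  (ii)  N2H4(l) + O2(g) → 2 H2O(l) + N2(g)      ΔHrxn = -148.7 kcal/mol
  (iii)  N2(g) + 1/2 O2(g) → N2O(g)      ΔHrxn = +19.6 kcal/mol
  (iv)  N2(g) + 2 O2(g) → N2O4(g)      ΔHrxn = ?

ΔHrxn = 2.2 kcal/mol

(i) as written (NO(g) already on the product side): +21.6 kcal/mol
(ii) as written (N2H4(l) already on the reactant side): -148.7 kcal/mol
(iii) as written (N2O(g) already on the product side): +19.6 kcal/mol
(iv) reversed (N2O4(g) must end up as a reactant): contributes −x
-109.7 = (+21.6) + (-148.7) + (+19.6) − x
x = (-109.7 − (-107.5)) / (-1) = 2.2 kcal/mol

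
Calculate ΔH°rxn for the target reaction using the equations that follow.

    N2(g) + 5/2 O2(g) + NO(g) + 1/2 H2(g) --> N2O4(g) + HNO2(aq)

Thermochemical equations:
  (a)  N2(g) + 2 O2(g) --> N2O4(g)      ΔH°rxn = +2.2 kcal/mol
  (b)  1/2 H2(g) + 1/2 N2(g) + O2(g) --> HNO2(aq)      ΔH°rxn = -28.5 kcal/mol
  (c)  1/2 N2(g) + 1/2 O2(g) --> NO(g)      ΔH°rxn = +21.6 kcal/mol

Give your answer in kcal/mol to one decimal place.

(a) as written: +2.2 kcal/mol
(b) as written: -28.5 kcal/mol
(c) reversed: -21.6 kcal/mol
ΔH°rxn = (+2.2) + (-28.5) + (-21.6) = -47.9 kcal/mol

ΔH°rxn = -47.9 kcal/mol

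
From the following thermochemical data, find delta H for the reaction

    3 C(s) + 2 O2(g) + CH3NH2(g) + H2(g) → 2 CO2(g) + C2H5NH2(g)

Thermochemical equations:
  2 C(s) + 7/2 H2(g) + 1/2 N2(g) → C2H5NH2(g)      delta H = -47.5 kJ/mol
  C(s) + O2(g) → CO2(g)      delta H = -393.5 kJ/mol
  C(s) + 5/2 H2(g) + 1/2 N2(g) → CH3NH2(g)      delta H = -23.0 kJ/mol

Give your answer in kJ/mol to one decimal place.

delta H = -811.5 kJ/mol

equation 1 as written: -47.5 kJ/mol
equation 2 × 2: (2)·(-393.5) = -787.0 kJ/mol
equation 3 reversed: +23.0 kJ/mol
Combining the equations, delta H = (-47.5) + (-787.0) + (+23.0) = -811.5 kJ/mol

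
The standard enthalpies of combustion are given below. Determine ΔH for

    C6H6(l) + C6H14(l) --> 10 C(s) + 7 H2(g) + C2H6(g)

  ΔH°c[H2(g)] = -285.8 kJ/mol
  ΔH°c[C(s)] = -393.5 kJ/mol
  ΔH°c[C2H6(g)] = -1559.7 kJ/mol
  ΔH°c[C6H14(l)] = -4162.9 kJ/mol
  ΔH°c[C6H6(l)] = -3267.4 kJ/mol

With combustion enthalpies, reactants minus products:
= [1·(-3267.4) + 1·(-4162.9)] − [10·(-393.5) + 7·(-285.8) + 1·(-1559.7)]
= 65.0 kJ/mol

ΔH = 65.0 kJ/mol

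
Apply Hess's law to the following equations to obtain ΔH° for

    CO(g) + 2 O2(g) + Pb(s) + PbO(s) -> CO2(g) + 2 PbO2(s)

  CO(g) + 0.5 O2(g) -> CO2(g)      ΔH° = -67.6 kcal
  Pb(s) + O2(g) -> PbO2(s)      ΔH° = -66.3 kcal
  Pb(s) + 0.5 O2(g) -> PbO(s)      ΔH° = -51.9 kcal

ΔH° = -148.3 kcal

equation 1 as written: -67.6 kcal
equation 2 × 2: (2)·(-66.3) = -132.6 kcal
equation 3 reversed: +51.9 kcal
Summing the manipulated equations, ΔH° = (1)·(-67.6) + (2)·(-66.3) + (-1)·(-51.9) = -148.3 kcal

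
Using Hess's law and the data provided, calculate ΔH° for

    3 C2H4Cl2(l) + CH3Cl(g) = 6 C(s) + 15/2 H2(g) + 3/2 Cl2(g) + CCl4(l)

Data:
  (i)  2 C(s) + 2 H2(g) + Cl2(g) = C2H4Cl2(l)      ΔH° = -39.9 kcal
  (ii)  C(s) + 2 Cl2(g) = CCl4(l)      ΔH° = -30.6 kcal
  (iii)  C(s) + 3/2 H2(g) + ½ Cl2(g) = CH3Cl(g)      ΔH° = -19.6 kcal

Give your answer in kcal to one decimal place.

(i) reversed and × 3: (-3)·(-39.9) = +119.7 kcal
(ii) as written: -30.6 kcal
(iii) reversed: +19.6 kcal
Since enthalpy is a state function, ΔH° = (+119.7) + (-30.6) + (+19.6) = 108.7 kcal

ΔH° = 108.7 kcal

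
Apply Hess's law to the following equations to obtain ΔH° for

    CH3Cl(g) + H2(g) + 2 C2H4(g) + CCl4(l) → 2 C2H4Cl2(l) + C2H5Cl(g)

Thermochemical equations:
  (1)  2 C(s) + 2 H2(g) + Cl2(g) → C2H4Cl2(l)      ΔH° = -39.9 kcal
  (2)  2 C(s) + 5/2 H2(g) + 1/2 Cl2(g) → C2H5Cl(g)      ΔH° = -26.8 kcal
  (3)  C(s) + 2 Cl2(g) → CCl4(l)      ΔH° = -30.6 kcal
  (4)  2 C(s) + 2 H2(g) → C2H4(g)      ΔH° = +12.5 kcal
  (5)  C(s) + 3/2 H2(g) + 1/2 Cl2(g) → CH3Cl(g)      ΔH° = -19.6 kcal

ΔH° = -81.4 kcal

(1) × 2 (scale by 2 for the 2 C2H4Cl2(l)): (2)·(-39.9) = -79.8 kcal
(2) as written (C2H5Cl(g) already on the product side): -26.8 kcal
(3) reversed (reverse to put CCl4(l) on the reactant side): +30.6 kcal
(4) reversed and × 2 (reverse to put C2H4(g) on the reactant side; scale by 2 for the 2 C2H4(g)): (-2)·(+12.5) = -25.0 kcal
(5) reversed (CH3Cl(g) must end up as a reactant): +19.6 kcal
ΔH° = (-79.8) + (-26.8) + (+30.6) + (-25.0) + (+19.6) = -81.4 kcal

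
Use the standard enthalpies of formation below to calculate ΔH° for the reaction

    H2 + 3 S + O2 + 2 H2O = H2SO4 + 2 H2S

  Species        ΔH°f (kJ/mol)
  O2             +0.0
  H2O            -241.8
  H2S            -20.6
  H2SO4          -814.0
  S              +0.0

ΔH° = -371.6 kJ/mol

Products: 1·(-814.0) + 2·(-20.6) = -855.2
Reactants: 1·(+0.0) + 3·(+0.0) + 1·(+0.0) + 2·(-241.8) = -483.6
ΔH° = (-855.2) − (-483.6) = -371.6 kJ/mol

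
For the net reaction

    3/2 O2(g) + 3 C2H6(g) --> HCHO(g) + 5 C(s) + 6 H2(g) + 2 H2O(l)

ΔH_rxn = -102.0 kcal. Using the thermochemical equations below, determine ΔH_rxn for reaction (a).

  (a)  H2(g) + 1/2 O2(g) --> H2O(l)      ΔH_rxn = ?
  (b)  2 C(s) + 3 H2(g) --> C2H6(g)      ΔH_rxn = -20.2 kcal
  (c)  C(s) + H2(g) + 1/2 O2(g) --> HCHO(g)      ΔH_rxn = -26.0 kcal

(a) × 2: contributes 2·x
(b) reversed and × 3: (-3)·(-20.2) = +60.6 kcal
(c) as written: -26.0 kcal
-102.0 = (+60.6) + (-26.0) + 2·x
x = (-102.0 − (+34.6)) / (2) = -68.3 kcal

ΔH_rxn = -68.3 kcal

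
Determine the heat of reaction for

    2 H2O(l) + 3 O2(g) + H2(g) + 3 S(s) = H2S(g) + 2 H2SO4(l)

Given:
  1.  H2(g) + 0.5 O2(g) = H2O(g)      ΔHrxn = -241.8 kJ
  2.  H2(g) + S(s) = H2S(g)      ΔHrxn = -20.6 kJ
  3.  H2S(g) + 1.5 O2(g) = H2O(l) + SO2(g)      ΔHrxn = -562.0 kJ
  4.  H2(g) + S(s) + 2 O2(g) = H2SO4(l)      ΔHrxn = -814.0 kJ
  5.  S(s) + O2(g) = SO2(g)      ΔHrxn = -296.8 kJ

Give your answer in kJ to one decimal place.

eq. 1: not needed (H2O(g) appears nowhere else).
eq. 2 reversed: +20.6 kJ
eq. 3 reversed and × 2 (H2O(l) must end up as a reactant; scale by 2 for the 2 H2O(l)): (-2)·(-562.0) = +1124.0 kJ
eq. 4 × 2 (×2 to match 2 H2SO4(l) in the target): (2)·(-814.0) = -1628.0 kJ
eq. 5 × 2: (2)·(-296.8) = -593.6 kJ
Summing the manipulated equations, ΔHrxn = (+20.6) + (+1124.0) + (-1628.0) + (-593.6) = -1077.0 kJ

ΔHrxn = -1077.0 kJ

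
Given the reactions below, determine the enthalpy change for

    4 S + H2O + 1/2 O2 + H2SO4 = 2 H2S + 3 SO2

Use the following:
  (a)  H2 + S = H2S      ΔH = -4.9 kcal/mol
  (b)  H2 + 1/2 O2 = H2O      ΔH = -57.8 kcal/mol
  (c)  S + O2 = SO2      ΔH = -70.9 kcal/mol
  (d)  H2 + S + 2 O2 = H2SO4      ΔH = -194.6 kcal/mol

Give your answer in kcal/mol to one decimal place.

ΔH = 29.9 kcal/mol

(a) × 2: (2)·(-4.9) = -9.8 kcal/mol
(b) reversed: +57.8 kcal/mol
(c) × 3: (3)·(-70.9) = -212.7 kcal/mol
(d) reversed: +194.6 kcal/mol
Since enthalpy is a state function, ΔH = (-9.8) + (+57.8) + (-212.7) + (+194.6) = 29.9 kcal/mol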